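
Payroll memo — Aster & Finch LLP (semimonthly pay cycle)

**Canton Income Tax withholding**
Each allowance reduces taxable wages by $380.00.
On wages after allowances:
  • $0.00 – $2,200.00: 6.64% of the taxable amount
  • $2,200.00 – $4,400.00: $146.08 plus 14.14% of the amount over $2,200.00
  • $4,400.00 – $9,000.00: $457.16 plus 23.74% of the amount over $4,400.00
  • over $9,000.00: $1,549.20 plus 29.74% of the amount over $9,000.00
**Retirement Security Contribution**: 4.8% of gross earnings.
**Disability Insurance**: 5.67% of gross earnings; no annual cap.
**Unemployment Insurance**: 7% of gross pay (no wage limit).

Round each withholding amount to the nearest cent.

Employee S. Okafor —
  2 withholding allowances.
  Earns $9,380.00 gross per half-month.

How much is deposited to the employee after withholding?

$6,282.32

Canton Income Tax: taxable = $9,380.00 − 2×$380.00 = $8,620.00
  $457.16 + 23.74% × ($8,620.00 − $4,400.00) = $457.16 + 23.74% × $4,220.00 = $1,458.99
Retirement Security Contribution: 4.8% × $9,380.00 = $450.24
Disability Insurance: 5.67% × $9,380.00 = $531.85
Unemployment Insurance: 7% × $9,380.00 = $656.60
Total withheld: $1,458.99 + $450.24 + $531.85 + $656.60 = $3,097.68
Net pay: $9,380.00 − $3,097.68 = $6,282.32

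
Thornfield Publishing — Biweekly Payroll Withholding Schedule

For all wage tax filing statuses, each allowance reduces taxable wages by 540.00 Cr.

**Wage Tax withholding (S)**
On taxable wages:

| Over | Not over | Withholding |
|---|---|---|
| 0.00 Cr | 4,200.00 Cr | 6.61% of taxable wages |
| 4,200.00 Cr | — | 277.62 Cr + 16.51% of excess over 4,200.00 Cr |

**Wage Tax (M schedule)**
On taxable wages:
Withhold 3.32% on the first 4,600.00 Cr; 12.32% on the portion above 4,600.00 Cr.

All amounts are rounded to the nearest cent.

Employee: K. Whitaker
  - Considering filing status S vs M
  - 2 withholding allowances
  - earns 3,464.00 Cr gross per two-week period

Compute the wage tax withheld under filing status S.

Wage Tax (S): taxable = 3,464.00 Cr − 2×540.00 Cr = 2,384.00 Cr
  6.61% × 2,384.00 Cr = 157.58 Cr

157.58 Cr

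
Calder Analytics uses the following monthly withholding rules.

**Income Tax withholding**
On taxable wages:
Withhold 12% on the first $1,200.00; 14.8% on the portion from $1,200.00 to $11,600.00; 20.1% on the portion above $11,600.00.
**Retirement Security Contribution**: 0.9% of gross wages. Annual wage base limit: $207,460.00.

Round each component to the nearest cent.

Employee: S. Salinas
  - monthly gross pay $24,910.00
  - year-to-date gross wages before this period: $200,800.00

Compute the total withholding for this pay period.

$4,418.45

Income Tax: taxable = $24,910.00
  $1,683.20 + 20.1% × ($24,910.00 − $11,600.00) = $1,683.20 + 20.1% × $13,310.00 = $4,358.51
Retirement Security Contribution: cap $207,460.00 − YTD $200,800.00 = $6,660.00 subject; 0.9% × $6,660.00 = $59.94
Total: $4,358.51 + $59.94 = $4,418.45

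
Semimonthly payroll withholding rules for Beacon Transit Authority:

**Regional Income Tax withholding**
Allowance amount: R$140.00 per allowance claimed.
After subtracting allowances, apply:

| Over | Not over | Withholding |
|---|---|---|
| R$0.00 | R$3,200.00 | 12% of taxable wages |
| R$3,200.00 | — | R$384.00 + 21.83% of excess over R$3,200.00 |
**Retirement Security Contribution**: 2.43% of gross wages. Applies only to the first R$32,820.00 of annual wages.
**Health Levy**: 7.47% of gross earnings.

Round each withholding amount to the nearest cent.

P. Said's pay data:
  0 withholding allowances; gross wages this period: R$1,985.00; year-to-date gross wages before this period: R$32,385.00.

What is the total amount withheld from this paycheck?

R$397.05

Regional Income Tax: taxable = R$1,985.00
  12% × R$1,985.00 = R$238.20
Retirement Security Contribution: cap R$32,820.00 − YTD R$32,385.00 = R$435.00 subject; 2.43% × R$435.00 = R$10.57
Health Levy: 7.47% × R$1,985.00 = R$148.28
Total: R$238.20 + R$10.57 + R$148.28 = R$397.05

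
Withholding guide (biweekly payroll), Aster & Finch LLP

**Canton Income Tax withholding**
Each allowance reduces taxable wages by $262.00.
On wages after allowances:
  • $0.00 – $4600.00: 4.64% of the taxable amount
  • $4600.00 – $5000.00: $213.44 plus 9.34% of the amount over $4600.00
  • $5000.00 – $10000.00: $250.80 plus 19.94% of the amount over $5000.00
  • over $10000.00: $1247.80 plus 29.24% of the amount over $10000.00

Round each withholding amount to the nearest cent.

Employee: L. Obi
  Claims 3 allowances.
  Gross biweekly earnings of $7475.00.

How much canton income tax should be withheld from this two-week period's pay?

$587.59

Canton Income Tax: taxable = $7475.00 − 3×$262.00 = $6689.00
  $250.80 + 19.94% × ($6689.00 − $5000.00) = $250.80 + 19.94% × $1689.00 = $587.59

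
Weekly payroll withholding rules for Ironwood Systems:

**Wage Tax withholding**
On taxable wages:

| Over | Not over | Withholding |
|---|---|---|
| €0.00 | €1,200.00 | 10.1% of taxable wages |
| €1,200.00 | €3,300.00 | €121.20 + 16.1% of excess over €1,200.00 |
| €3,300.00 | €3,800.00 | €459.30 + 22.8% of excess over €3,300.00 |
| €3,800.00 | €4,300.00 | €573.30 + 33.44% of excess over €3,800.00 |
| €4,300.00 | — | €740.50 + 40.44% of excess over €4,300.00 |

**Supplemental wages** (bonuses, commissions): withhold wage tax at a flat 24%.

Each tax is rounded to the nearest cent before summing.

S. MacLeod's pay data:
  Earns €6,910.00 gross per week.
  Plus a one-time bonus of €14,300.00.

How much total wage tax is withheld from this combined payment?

€5,227.98

Wage Tax: taxable = €6,910.00
  €740.50 + 40.44% × (€6,910.00 − €4,300.00) = €740.50 + 40.44% × €2,610.00 = €1,795.98
Supplemental (24% flat on bonus): 24% × €14,300.00 = €3,432.00
Total wage tax: €1,795.98 + €3,432.00 = €5,227.98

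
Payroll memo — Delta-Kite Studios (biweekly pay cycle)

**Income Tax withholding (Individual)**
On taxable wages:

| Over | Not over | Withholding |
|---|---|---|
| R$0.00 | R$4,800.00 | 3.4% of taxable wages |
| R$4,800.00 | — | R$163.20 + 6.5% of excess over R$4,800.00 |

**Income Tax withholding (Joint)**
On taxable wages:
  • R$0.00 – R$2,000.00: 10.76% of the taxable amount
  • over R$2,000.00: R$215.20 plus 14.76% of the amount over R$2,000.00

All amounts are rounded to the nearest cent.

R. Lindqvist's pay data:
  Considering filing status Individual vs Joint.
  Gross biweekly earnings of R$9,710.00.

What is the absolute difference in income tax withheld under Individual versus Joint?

Income Tax (Individual): taxable = R$9,710.00
  R$163.20 + 6.5% × (R$9,710.00 − R$4,800.00) = R$163.20 + 6.5% × R$4,910.00 = R$482.35
Income Tax (Joint): taxable = R$9,710.00
  R$215.20 + 14.76% × (R$9,710.00 − R$2,000.00) = R$215.20 + 14.76% × R$7,710.00 = R$1,353.20
Difference: |R$482.35 − R$1,353.20| = R$870.85 (higher under Joint)

R$870.85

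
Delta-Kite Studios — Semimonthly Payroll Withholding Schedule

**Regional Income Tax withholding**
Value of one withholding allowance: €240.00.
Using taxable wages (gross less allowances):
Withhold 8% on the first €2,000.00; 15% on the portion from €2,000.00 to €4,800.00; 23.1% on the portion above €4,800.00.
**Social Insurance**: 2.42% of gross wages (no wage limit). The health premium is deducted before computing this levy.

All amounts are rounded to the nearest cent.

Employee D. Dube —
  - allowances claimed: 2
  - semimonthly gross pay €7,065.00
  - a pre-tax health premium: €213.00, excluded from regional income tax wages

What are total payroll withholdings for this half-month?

Regional Income Tax: taxable = €7,065.00 − €213.00 − 2×€240.00 = €6,372.00
  €580.00 + 23.1% × (€6,372.00 − €4,800.00) = €580.00 + 23.1% × €1,572.00 = €943.13
Social Insurance: 2.42% × €6,852.00 = €165.82
Total: €943.13 + €165.82 = €1,108.95

€1,108.95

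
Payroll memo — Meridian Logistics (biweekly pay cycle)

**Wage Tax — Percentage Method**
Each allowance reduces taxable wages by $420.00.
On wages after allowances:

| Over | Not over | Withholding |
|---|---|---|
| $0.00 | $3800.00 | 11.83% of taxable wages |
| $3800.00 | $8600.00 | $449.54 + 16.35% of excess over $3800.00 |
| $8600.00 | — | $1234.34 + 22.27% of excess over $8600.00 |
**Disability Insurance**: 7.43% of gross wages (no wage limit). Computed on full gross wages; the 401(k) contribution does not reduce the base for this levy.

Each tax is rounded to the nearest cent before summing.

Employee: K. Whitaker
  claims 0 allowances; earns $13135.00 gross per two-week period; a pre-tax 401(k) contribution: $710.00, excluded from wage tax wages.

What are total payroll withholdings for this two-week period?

$3062.10

Wage Tax: taxable = $13135.00 − $710.00 = $12425.00
  $1234.34 + 22.27% × ($12425.00 − $8600.00) = $1234.34 + 22.27% × $3825.00 = $2086.17
Disability Insurance: 7.43% × $13135.00 = $975.93
Total: $2086.17 + $975.93 = $3062.10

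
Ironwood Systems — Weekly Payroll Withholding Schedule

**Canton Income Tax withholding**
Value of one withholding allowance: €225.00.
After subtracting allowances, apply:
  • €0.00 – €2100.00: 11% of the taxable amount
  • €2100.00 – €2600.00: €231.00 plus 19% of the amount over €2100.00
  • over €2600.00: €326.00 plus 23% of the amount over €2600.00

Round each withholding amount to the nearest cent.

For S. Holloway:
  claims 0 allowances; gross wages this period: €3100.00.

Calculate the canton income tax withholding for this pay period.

€441.00

Canton Income Tax: taxable = €3100.00
  €326.00 + 23% × (€3100.00 − €2600.00) = €326.00 + 23% × €500.00 = €441.00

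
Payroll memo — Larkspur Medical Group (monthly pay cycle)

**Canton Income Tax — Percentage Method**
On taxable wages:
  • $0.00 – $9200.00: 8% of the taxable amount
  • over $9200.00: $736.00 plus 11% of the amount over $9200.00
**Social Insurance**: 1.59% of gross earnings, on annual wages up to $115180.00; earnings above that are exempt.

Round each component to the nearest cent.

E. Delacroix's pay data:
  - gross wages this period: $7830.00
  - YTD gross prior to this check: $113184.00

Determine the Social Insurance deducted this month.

Social Insurance: cap $115180.00 − YTD $113184.00 = $1996.00 subject; 1.59% × $1996.00 = $31.74

$31.74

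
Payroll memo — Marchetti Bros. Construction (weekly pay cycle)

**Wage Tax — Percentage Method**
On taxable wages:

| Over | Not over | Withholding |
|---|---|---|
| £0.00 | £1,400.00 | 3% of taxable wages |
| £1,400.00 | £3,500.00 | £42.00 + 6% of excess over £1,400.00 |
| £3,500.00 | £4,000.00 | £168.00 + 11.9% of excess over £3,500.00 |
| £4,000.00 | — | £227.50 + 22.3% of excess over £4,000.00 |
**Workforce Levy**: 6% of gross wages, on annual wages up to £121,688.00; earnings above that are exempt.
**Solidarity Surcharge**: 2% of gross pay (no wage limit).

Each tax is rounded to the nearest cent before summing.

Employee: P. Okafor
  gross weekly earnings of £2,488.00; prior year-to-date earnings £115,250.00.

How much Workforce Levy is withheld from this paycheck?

Workforce Levy: 6% × £2,488.00 = £149.28

£149.28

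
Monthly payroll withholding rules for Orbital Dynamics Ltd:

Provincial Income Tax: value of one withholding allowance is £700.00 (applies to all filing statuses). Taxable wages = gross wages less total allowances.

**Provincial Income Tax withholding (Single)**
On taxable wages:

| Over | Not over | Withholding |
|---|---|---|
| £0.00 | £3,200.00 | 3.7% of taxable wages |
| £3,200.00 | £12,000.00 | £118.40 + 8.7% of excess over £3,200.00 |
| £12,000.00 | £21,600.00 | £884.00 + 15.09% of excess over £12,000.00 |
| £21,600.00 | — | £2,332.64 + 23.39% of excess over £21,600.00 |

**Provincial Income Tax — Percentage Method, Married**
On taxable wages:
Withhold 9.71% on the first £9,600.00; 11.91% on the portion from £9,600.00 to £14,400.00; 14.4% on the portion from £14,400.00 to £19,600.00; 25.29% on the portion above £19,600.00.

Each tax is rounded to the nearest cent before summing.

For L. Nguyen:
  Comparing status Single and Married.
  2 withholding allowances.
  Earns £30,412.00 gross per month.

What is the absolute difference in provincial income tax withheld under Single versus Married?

£566.62

Provincial Income Tax (Single): taxable = £30,412.00 − 2×£700.00 = £29,012.00
  £2,332.64 + 23.39% × (£29,012.00 − £21,600.00) = £2,332.64 + 23.39% × £7,412.00 = £4,066.31
Provincial Income Tax (Married): taxable = £30,412.00 − 2×£700.00 = £29,012.00
  £2,252.64 + 25.29% × (£29,012.00 − £19,600.00) = £2,252.64 + 25.29% × £9,412.00 = £4,632.93
Difference: |£4,066.31 − £4,632.93| = £566.62 (higher under Married)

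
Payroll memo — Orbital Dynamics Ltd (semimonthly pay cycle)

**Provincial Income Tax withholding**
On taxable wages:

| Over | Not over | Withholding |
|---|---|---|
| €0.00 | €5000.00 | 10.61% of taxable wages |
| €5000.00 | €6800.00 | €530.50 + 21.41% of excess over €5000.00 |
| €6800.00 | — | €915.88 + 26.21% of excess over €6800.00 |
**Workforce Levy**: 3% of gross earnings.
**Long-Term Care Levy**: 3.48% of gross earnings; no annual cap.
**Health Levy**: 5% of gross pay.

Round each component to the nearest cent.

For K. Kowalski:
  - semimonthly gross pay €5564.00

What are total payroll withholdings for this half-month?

€1290.00

Provincial Income Tax: taxable = €5564.00
  €530.50 + 21.41% × (€5564.00 − €5000.00) = €530.50 + 21.41% × €564.00 = €651.25
Workforce Levy: 3% × €5564.00 = €166.92
Long-Term Care Levy: 3.48% × €5564.00 = €193.63
Health Levy: 5% × €5564.00 = €278.20
Total: €651.25 + €166.92 + €193.63 + €278.20 = €1290.00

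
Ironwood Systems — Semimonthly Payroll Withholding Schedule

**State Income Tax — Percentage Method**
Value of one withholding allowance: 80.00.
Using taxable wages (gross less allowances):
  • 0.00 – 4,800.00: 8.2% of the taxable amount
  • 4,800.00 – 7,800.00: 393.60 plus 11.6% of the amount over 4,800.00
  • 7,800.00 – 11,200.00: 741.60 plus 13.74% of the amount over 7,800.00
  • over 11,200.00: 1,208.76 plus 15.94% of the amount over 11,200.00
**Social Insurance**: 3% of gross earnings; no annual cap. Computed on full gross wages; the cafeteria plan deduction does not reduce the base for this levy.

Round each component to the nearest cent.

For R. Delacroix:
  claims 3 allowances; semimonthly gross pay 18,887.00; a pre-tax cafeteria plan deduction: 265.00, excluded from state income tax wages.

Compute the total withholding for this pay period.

State Income Tax: taxable = 18,887.00 − 265.00 − 3×80.00 = 18,382.00
  1,208.76 + 15.94% × (18,382.00 − 11,200.00) = 1,208.76 + 15.94% × 7,182.00 = 2,353.57
Social Insurance: 3% × 18,887.00 = 566.61
Total: 2,353.57 + 566.61 = 2,920.18

2,920.18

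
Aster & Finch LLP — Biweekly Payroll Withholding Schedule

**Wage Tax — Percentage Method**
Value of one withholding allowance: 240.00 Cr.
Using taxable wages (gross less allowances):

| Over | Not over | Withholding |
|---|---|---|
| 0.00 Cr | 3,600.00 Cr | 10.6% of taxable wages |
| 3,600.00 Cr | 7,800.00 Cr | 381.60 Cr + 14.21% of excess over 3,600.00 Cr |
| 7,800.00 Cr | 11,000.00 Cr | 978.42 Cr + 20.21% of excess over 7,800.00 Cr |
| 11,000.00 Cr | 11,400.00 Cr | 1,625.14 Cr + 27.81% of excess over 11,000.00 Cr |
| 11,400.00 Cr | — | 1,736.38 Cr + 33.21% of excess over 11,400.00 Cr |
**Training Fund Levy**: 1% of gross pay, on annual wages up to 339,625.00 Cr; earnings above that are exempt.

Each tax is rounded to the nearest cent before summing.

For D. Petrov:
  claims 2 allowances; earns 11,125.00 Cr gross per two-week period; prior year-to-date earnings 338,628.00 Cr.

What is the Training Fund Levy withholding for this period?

9.97 Cr

Training Fund Levy: cap 339,625.00 Cr − YTD 338,628.00 Cr = 997.00 Cr subject; 1% × 997.00 Cr = 9.97 Cr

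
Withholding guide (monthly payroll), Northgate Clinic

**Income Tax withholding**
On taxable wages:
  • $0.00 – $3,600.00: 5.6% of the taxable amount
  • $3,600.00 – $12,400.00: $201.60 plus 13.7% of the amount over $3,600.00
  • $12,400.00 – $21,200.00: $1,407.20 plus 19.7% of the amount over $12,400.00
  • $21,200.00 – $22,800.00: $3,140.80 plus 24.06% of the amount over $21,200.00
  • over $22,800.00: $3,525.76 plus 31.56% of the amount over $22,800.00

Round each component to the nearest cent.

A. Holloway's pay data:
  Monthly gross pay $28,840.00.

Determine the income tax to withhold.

Income Tax: taxable = $28,840.00
  $3,525.76 + 31.56% × ($28,840.00 − $22,800.00) = $3,525.76 + 31.56% × $6,040.00 = $5,431.98

$5,431.98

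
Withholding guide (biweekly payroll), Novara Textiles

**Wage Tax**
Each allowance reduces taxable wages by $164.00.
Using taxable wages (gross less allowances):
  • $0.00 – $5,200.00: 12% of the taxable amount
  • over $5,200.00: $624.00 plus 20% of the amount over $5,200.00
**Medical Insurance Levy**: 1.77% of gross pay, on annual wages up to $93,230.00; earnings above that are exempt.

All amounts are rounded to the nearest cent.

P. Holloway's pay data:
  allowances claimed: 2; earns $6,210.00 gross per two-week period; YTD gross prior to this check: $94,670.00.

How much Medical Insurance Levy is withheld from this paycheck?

$0.00

Medical Insurance Levy: YTD $94,670.00 ≥ cap $93,230.00 → $0.00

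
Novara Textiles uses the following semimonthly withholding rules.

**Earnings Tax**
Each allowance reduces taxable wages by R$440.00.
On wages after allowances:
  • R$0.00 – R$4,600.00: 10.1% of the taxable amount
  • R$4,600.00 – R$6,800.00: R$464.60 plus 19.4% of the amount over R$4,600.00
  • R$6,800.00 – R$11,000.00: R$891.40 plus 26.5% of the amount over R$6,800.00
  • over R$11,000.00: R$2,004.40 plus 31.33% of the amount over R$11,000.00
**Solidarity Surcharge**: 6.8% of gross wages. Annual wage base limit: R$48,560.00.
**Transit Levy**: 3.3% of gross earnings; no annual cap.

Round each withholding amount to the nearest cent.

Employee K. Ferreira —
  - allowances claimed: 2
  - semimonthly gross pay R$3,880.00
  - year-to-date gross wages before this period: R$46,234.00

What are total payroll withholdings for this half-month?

Earnings Tax: taxable = R$3,880.00 − 2×R$440.00 = R$3,000.00
  10.1% × R$3,000.00 = R$303.00
Solidarity Surcharge: cap R$48,560.00 − YTD R$46,234.00 = R$2,326.00 subject; 6.8% × R$2,326.00 = R$158.17
Transit Levy: 3.3% × R$3,880.00 = R$128.04
Total: R$303.00 + R$158.17 + R$128.04 = R$589.21

R$589.21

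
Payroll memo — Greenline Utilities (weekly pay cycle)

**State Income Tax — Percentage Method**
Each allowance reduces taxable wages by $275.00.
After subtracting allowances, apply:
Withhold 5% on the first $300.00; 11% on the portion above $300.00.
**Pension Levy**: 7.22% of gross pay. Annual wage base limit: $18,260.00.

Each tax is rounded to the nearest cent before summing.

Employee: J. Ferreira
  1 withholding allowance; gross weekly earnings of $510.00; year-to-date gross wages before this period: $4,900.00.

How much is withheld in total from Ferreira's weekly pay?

State Income Tax: taxable = $510.00 − 1×$275.00 = $235.00
  5% × $235.00 = $11.75
Pension Levy: 7.22% × $510.00 = $36.82
Total: $11.75 + $36.82 = $48.57

$48.57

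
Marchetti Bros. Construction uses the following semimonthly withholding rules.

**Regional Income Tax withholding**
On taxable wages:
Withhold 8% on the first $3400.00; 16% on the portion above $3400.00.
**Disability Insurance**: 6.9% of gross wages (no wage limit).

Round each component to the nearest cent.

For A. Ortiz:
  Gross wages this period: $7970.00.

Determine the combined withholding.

$1553.13

Regional Income Tax: taxable = $7970.00
  $272.00 + 16% × ($7970.00 − $3400.00) = $272.00 + 16% × $4570.00 = $1003.20
Disability Insurance: 6.9% × $7970.00 = $549.93
Total: $1003.20 + $549.93 = $1553.13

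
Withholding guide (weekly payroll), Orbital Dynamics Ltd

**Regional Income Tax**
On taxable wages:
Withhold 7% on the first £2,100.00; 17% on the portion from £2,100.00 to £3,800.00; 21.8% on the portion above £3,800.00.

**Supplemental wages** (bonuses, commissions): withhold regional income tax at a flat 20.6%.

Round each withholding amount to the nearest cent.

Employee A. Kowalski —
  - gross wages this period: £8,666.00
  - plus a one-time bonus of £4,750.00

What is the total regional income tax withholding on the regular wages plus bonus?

Regional Income Tax: taxable = £8,666.00
  £436.00 + 21.8% × (£8,666.00 − £3,800.00) = £436.00 + 21.8% × £4,866.00 = £1,496.79
Supplemental (20.6% flat on bonus): 20.6% × £4,750.00 = £978.50
Total regional income tax: £1,496.79 + £978.50 = £2,475.29

£2,475.29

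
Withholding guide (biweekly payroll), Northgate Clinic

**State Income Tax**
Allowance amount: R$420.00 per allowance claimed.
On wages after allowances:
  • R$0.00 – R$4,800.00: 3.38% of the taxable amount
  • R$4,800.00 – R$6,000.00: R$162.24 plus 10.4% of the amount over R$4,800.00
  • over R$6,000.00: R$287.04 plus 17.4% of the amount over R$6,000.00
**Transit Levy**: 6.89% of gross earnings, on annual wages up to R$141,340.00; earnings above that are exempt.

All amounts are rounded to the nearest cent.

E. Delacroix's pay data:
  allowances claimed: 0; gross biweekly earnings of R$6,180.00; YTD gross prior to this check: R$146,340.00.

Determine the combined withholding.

R$318.36

State Income Tax: taxable = R$6,180.00
  R$287.04 + 17.4% × (R$6,180.00 − R$6,000.00) = R$287.04 + 17.4% × R$180.00 = R$318.36
Transit Levy: YTD R$146,340.00 ≥ cap R$141,340.00 → R$0.00
Total: R$318.36 + R$0.00 = R$318.36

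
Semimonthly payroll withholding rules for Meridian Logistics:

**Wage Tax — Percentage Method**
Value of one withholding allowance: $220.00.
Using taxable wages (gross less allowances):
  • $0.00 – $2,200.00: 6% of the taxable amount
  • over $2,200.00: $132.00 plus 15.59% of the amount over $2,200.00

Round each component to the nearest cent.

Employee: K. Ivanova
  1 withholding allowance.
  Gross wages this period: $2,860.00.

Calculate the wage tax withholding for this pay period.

$200.60

Wage Tax: taxable = $2,860.00 − 1×$220.00 = $2,640.00
  $132.00 + 15.59% × ($2,640.00 − $2,200.00) = $132.00 + 15.59% × $440.00 = $200.60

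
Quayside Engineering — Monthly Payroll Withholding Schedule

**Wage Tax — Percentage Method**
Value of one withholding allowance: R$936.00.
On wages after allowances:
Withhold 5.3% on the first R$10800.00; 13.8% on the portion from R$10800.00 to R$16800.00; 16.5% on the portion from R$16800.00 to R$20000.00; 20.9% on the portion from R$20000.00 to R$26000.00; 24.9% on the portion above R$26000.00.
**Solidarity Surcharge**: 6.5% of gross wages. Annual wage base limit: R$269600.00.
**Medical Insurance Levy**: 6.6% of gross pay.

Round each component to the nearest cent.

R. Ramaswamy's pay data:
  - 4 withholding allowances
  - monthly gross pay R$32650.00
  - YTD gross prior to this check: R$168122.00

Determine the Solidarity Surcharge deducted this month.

R$2122.25

Solidarity Surcharge: 6.5% × R$32650.00 = R$2122.25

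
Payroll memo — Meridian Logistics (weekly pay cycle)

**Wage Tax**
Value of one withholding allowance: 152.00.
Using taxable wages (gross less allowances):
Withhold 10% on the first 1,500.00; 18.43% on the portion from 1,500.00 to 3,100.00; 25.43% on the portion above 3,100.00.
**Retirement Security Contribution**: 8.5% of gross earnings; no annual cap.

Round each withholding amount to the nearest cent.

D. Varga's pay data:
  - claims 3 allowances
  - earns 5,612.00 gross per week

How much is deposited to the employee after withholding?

Wage Tax: taxable = 5,612.00 − 3×152.00 = 5,156.00
  444.88 + 25.43% × (5,156.00 − 3,100.00) = 444.88 + 25.43% × 2,056.00 = 967.72
Retirement Security Contribution: 8.5% × 5,612.00 = 477.02
Total withheld: 967.72 + 477.02 = 1,444.74
Net pay: 5,612.00 − 1,444.74 = 4,167.26

4,167.26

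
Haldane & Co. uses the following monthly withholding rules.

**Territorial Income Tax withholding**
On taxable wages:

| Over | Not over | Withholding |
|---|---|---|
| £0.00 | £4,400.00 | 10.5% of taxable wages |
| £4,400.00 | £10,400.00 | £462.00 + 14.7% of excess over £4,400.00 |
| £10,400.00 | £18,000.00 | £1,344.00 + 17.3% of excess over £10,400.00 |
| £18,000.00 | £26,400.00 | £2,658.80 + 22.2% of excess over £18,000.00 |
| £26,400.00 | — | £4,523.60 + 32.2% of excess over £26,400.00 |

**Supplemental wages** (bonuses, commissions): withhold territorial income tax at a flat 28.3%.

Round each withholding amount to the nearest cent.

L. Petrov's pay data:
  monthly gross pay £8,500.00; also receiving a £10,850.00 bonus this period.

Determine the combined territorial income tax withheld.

Territorial Income Tax: taxable = £8,500.00
  £462.00 + 14.7% × (£8,500.00 − £4,400.00) = £462.00 + 14.7% × £4,100.00 = £1,064.70
Supplemental (28.3% flat on bonus): 28.3% × £10,850.00 = £3,070.55
Total territorial income tax: £1,064.70 + £3,070.55 = £4,135.25

£4,135.25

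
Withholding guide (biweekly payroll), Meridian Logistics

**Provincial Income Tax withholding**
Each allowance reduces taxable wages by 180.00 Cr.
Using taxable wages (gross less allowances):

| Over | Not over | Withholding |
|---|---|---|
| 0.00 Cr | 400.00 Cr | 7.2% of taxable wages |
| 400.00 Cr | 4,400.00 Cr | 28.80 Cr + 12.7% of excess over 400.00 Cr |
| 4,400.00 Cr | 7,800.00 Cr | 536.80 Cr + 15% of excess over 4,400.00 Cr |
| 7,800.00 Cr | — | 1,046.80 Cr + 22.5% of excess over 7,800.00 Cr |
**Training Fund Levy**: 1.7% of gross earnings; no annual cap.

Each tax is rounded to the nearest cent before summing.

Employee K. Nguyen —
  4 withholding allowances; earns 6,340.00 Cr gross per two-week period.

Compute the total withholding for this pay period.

827.58 Cr

Provincial Income Tax: taxable = 6,340.00 Cr − 4×180.00 Cr = 5,620.00 Cr
  536.80 Cr + 15% × (5,620.00 Cr − 4,400.00 Cr) = 536.80 Cr + 15% × 1,220.00 Cr = 719.80 Cr
Training Fund Levy: 1.7% × 6,340.00 Cr = 107.78 Cr
Total: 719.80 Cr + 107.78 Cr = 827.58 Cr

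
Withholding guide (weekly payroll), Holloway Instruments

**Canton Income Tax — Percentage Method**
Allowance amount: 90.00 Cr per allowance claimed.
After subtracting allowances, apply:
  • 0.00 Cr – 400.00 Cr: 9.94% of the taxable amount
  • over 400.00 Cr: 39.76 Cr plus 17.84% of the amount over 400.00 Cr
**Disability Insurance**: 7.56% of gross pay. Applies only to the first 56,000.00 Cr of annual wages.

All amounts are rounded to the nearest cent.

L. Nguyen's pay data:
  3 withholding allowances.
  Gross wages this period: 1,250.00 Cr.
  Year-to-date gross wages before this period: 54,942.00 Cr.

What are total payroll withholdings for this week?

Canton Income Tax: taxable = 1,250.00 Cr − 3×90.00 Cr = 980.00 Cr
  39.76 Cr + 17.84% × (980.00 Cr − 400.00 Cr) = 39.76 Cr + 17.84% × 580.00 Cr = 143.23 Cr
Disability Insurance: cap 56,000.00 Cr − YTD 54,942.00 Cr = 1,058.00 Cr subject; 7.56% × 1,058.00 Cr = 79.98 Cr
Total: 143.23 Cr + 79.98 Cr = 223.21 Cr

223.21 Cr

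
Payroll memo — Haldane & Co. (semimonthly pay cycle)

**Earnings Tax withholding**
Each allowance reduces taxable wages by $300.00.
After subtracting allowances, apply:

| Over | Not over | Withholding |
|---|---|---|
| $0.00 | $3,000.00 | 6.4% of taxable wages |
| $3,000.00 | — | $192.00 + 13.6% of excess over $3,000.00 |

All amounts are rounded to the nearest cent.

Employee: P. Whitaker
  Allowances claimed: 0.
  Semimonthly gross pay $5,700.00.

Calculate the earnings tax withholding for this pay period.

$559.20

Earnings Tax: taxable = $5,700.00
  $192.00 + 13.6% × ($5,700.00 − $3,000.00) = $192.00 + 13.6% × $2,700.00 = $559.20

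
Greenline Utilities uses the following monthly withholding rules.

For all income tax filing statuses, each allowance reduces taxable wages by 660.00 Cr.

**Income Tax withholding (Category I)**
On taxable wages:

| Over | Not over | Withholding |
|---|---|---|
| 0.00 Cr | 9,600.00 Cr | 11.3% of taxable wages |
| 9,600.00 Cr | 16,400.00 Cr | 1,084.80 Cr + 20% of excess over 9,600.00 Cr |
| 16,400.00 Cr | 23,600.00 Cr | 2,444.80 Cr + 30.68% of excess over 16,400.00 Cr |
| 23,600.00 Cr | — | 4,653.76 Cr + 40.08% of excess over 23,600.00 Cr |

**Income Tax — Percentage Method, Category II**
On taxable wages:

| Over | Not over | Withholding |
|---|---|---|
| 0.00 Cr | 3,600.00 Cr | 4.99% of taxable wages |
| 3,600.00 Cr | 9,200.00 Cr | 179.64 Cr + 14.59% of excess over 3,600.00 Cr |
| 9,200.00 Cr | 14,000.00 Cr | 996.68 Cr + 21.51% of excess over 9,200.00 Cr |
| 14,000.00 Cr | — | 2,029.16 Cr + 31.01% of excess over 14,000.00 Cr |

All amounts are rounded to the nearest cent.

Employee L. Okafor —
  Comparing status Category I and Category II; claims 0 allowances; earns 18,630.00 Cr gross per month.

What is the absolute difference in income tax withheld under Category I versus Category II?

Income Tax (Category I): taxable = 18,630.00 Cr
  2,444.80 Cr + 30.68% × (18,630.00 Cr − 16,400.00 Cr) = 2,444.80 Cr + 30.68% × 2,230.00 Cr = 3,128.96 Cr
Income Tax (Category II): taxable = 18,630.00 Cr
  2,029.16 Cr + 31.01% × (18,630.00 Cr − 14,000.00 Cr) = 2,029.16 Cr + 31.01% × 4,630.00 Cr = 3,464.92 Cr
Difference: |3,128.96 Cr − 3,464.92 Cr| = 335.96 Cr (higher under Category II)

335.96 Cr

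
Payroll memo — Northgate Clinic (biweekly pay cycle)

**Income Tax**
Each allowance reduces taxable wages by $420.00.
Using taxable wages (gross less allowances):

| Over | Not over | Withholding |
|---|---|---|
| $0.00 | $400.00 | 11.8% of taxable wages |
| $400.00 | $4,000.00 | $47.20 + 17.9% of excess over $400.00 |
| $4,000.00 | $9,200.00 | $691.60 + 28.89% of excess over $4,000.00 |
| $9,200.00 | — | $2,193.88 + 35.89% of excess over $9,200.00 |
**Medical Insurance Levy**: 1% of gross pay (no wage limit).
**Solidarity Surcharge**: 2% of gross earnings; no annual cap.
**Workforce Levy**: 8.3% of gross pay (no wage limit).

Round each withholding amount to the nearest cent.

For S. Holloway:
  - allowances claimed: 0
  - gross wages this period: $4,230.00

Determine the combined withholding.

Income Tax: taxable = $4,230.00
  $691.60 + 28.89% × ($4,230.00 − $4,000.00) = $691.60 + 28.89% × $230.00 = $758.05
Medical Insurance Levy: 1% × $4,230.00 = $42.30
Solidarity Surcharge: 2% × $4,230.00 = $84.60
Workforce Levy: 8.3% × $4,230.00 = $351.09
Total: $758.05 + $42.30 + $84.60 + $351.09 = $1,236.04

$1,236.04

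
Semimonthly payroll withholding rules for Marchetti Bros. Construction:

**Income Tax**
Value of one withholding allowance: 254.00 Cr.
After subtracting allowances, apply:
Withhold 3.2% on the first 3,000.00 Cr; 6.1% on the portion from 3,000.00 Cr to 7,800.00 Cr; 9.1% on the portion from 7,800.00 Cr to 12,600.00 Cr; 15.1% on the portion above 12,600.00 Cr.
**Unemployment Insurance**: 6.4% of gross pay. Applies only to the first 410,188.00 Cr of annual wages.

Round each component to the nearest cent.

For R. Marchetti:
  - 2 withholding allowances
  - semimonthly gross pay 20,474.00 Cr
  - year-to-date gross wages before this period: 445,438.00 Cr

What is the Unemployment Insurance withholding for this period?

Unemployment Insurance: YTD 445,438.00 Cr ≥ cap 410,188.00 Cr → 0.00 Cr

0.00 Cr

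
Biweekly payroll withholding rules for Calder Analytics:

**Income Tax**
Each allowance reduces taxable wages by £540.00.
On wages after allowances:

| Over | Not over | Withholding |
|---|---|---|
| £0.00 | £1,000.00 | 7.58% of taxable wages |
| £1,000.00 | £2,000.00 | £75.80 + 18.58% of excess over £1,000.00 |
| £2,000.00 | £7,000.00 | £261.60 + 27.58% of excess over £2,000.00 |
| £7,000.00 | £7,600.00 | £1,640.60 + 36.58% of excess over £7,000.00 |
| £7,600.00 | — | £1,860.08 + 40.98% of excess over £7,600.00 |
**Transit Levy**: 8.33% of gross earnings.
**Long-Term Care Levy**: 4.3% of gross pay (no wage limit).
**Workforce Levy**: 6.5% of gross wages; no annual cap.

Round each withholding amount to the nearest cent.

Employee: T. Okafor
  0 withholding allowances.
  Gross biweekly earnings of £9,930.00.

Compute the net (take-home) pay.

£5,215.48

Income Tax: taxable = £9,930.00
  £1,860.08 + 40.98% × (£9,930.00 − £7,600.00) = £1,860.08 + 40.98% × £2,330.00 = £2,814.91
Transit Levy: 8.33% × £9,930.00 = £827.17
Long-Term Care Levy: 4.3% × £9,930.00 = £426.99
Workforce Levy: 6.5% × £9,930.00 = £645.45
Total withheld: £2,814.91 + £827.17 + £426.99 + £645.45 = £4,714.52
Net pay: £9,930.00 − £4,714.52 = £5,215.48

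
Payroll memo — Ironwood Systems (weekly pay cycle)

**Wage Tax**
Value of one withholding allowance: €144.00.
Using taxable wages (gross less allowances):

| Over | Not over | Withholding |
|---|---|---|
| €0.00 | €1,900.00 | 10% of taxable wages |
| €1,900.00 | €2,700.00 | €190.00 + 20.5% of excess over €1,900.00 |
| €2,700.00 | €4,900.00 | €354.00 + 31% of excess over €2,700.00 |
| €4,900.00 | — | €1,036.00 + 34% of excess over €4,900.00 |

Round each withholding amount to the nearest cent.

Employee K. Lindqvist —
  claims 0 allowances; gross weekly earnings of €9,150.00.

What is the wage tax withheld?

€2,481.00

Wage Tax: taxable = €9,150.00
  €1,036.00 + 34% × (€9,150.00 − €4,900.00) = €1,036.00 + 34% × €4,250.00 = €2,481.00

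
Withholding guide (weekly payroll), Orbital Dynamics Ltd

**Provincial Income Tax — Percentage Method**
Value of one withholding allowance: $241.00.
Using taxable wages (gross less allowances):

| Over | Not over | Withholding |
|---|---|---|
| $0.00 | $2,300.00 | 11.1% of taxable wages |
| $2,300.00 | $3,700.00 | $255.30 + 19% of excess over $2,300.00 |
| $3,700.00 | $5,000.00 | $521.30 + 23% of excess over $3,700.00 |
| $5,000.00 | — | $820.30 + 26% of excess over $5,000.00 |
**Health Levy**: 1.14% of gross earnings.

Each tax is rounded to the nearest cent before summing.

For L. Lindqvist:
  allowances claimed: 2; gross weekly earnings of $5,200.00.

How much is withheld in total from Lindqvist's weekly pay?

$814.72

Provincial Income Tax: taxable = $5,200.00 − 2×$241.00 = $4,718.00
  $521.30 + 23% × ($4,718.00 − $3,700.00) = $521.30 + 23% × $1,018.00 = $755.44
Health Levy: 1.14% × $5,200.00 = $59.28
Total: $755.44 + $59.28 = $814.72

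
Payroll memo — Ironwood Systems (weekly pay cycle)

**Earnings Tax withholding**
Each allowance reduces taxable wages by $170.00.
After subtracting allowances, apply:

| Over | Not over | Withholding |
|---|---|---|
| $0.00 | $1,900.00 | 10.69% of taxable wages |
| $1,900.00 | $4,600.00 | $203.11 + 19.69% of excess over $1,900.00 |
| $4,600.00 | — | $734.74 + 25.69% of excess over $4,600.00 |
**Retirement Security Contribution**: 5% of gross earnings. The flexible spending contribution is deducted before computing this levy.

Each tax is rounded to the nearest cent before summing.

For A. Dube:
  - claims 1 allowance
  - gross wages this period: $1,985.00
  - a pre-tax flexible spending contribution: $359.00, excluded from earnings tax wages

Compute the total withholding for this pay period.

$236.95

Earnings Tax: taxable = $1,985.00 − $359.00 − 1×$170.00 = $1,456.00
  10.69% × $1,456.00 = $155.65
Retirement Security Contribution: 5% × $1,626.00 = $81.30
Total: $155.65 + $81.30 = $236.95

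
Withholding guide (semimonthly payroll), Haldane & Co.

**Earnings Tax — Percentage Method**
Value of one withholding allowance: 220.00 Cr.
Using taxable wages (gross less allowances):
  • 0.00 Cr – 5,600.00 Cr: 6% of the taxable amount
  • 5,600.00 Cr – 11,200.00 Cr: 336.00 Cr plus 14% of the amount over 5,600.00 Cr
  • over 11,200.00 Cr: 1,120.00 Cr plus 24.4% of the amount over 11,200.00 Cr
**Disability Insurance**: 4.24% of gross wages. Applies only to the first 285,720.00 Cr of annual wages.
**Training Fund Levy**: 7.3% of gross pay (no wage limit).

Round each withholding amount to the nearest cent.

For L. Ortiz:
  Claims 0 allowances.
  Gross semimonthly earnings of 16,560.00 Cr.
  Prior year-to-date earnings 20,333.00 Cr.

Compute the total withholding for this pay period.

Earnings Tax: taxable = 16,560.00 Cr
  1,120.00 Cr + 24.4% × (16,560.00 Cr − 11,200.00 Cr) = 1,120.00 Cr + 24.4% × 5,360.00 Cr = 2,427.84 Cr
Disability Insurance: 4.24% × 16,560.00 Cr = 702.14 Cr
Training Fund Levy: 7.3% × 16,560.00 Cr = 1,208.88 Cr
Total: 2,427.84 Cr + 702.14 Cr + 1,208.88 Cr = 4,338.86 Cr

4,338.86 Cr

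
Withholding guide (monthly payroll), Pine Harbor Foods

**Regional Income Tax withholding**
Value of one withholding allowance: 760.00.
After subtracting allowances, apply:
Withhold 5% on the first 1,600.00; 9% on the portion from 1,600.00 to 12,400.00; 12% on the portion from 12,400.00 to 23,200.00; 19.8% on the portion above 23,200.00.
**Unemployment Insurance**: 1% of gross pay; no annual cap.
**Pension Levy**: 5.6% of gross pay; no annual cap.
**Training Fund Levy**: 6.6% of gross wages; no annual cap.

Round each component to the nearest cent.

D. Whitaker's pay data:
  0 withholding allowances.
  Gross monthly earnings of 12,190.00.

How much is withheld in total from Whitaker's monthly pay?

2,642.18

Regional Income Tax: taxable = 12,190.00
  80.00 + 9% × (12,190.00 − 1,600.00) = 80.00 + 9% × 10,590.00 = 1,033.10
Unemployment Insurance: 1% × 12,190.00 = 121.90
Pension Levy: 5.6% × 12,190.00 = 682.64
Training Fund Levy: 6.6% × 12,190.00 = 804.54
Total: 1,033.10 + 121.90 + 682.64 + 804.54 = 2,642.18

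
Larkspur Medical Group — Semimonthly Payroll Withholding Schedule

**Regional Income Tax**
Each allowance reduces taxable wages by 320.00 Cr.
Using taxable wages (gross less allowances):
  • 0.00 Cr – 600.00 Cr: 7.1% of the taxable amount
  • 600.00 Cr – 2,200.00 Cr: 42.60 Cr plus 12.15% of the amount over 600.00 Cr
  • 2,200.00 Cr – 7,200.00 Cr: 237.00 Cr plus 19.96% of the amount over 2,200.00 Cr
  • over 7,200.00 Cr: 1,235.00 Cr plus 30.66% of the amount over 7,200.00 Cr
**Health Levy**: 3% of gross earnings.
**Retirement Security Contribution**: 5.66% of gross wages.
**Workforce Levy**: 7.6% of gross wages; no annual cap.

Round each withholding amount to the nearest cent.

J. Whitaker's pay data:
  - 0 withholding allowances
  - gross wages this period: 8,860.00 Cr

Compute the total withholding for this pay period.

3,184.60 Cr

Regional Income Tax: taxable = 8,860.00 Cr
  1,235.00 Cr + 30.66% × (8,860.00 Cr − 7,200.00 Cr) = 1,235.00 Cr + 30.66% × 1,660.00 Cr = 1,743.96 Cr
Health Levy: 3% × 8,860.00 Cr = 265.80 Cr
Retirement Security Contribution: 5.66% × 8,860.00 Cr = 501.48 Cr
Workforce Levy: 7.6% × 8,860.00 Cr = 673.36 Cr
Total: 1,743.96 Cr + 265.80 Cr + 501.48 Cr + 673.36 Cr = 3,184.60 Cr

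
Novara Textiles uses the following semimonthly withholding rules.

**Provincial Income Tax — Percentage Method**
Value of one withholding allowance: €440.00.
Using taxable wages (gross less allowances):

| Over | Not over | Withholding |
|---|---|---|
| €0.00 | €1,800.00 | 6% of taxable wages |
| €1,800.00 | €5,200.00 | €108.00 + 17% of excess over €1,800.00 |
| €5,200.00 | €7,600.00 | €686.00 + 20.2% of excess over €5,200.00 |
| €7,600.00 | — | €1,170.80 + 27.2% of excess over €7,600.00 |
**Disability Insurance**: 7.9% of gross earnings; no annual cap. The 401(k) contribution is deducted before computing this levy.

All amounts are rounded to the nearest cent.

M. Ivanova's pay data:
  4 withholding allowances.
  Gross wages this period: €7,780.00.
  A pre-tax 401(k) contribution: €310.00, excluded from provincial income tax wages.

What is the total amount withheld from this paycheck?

€1,379.15

Provincial Income Tax: taxable = €7,780.00 − €310.00 − 4×€440.00 = €5,710.00
  €686.00 + 20.2% × (€5,710.00 − €5,200.00) = €686.00 + 20.2% × €510.00 = €789.02
Disability Insurance: 7.9% × €7,470.00 = €590.13
Total: €789.02 + €590.13 = €1,379.15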